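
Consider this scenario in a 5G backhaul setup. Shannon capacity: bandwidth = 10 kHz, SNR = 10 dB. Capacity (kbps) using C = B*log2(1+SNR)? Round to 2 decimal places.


Given: B = 10 kHz, SNR = 10 dB
SNR linear = 10^(10/10) = 10
1 + SNR = 11
log2(11) = 3.4594316186
C = 10 * 1000 * 3.4594316186 = 34594.3162 bps
C = 34.594316 kbps -> 34.59 kbps (2 dp)

34.59


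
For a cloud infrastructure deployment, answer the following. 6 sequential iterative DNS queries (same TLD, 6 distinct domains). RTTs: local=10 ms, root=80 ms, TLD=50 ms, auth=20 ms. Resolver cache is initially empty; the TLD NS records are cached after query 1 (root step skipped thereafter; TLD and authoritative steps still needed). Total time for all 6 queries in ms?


Lookup 1 (cold cache): local + root + TLD + auth = 10 + 80 + 50 + 20 = 160 ms
Lookups 2..6 (TLD NS cached -> skip root; new domain -> still ask TLD and auth): local + TLD + auth = 10 + 50 + 20 = 80 ms each
Remaining 5 lookups: 5 * 80 = 400 ms
Total = 160 + 400 = 560 ms

560


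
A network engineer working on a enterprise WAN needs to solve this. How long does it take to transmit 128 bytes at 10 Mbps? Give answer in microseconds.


Given: packet = 128 bytes, bandwidth = 10 Mbps
Packet in bits = 128 * 8 = 1024 bits
Bandwidth = 10 * 10^6 = 10000000 bps
Time = 1024 / 10000000 seconds
Time in us = 1024 * 10^6 / 10000000 = 102.4

102.4


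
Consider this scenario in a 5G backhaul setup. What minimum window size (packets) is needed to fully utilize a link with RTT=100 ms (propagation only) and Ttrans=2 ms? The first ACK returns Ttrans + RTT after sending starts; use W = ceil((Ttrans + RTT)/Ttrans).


Given: Ttrans = 2 ms, RTT = 100 ms (= 2 * Tprop, Tprop = 50 ms)
Time until first ACK returns = Ttrans + RTT = 2 + 100 = 102 ms
Need W * Ttrans >= Ttrans + RTT  ->  W >= (Ttrans + RTT) / Ttrans
(Ttrans + RTT) / Ttrans = 102 / 2 = 51
W_min = ceil(51) = 51

51


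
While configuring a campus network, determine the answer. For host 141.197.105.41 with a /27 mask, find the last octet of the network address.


Given: IP = 141.197.105.41, prefix = /27
Subnet mask = 255.255.255.224
Last octet of IP: 41
Last octet of mask: 224
Network last octet = 41 AND 224 = 32

32


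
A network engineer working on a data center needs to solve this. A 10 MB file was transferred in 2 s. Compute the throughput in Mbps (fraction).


Given: file = 10 MB, time = 2 s
File in Mb = 10 * 8 = 80 Mb
Throughput = 80 / 2 Mbps
Throughput = 40 Mbps

40


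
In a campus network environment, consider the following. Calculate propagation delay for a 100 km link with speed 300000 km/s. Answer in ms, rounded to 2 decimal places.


Given: distance = 100 km, speed = 300000 km/s
Delay = distance / speed = 100 / 300000 seconds
Delay in ms = 100 * 1000 / 300000
Delay = 0.3333 ms
Rounded to 2 dp = 0.33 ms

0.33


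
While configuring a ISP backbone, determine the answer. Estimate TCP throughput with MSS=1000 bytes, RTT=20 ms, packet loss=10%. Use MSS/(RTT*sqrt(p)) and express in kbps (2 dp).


Given: MSS = 1000 bytes, RTT = 20 ms, loss = 10%
RTT in seconds = 20 / 1000 = 0.02
Loss rate = 10% = 0.1
sqrt(loss) = sqrt(0.1) = 0.316227766017
Throughput (bytes/s) = 1000 / (0.02 * 0.316227766017) = 158113.8830
Throughput (kbps) = 158113.8830 * 8 / 1000 = 1264.911064 -> 1264.91 kbps (2 dp)

1264.91


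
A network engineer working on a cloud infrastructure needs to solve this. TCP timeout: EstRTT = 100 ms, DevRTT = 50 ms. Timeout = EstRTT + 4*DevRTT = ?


Given: EstRTT = 100 ms, DevRTT = 50 ms
Timeout = EstRTT + 4 * DevRTT
4 * DevRTT = 4 * 50 = 200
Timeout = 100 + 200 = 300 ms

300


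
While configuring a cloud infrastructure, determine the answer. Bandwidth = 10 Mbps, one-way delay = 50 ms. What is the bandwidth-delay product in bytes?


Given: bandwidth = 10 Mbps, delay = 50 ms
BDP in bits = 10 * 10^6 * 50 / 1000
BDP in bits = 500000
BDP in bytes = 500000 / 8 = 62500

62500


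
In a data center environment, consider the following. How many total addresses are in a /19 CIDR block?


Given: CIDR prefix /19
Host bits = 32 - 19 = 13
Total addresses = 2^13 = 8192

8192


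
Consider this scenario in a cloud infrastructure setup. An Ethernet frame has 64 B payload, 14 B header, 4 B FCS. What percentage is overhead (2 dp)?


Given: payload = 64 B, header = 14 B, trailer = 4 B
Overhead bytes = header + trailer = 14 + 4 = 18
Total frame = payload + overhead = 64 + 18 = 82
Overhead % = 18 / 82 * 100 = 21.9512% -> 21.95% (2 dp)

21.95


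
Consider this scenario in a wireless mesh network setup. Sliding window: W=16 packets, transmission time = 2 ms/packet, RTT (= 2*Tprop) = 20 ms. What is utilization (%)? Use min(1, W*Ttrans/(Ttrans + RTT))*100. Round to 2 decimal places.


Given: W = 16, Ttrans = 2 ms, RTT = 20 ms (= 2 * Tprop, Tprop = 10 ms)
Cycle time = Ttrans + RTT = 2 + 20 = 22 ms (first packet sent until its ACK returns)
W * Ttrans = 16 * 2 = 32 ms of sending per cycle
W * Ttrans / (Ttrans + RTT) = 32 / 22 = 1.454545
U = min(1, 1.454545) = 1.000000
U% = 100.00%

100.00


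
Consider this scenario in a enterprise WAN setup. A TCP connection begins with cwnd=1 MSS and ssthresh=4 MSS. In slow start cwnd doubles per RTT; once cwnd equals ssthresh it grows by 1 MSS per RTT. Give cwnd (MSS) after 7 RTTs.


RTT 0: cwnd = 1 MSS (initial)
RTT 1: cwnd = 2 MSS (slow start, doubled)
RTT 2: cwnd = 4 MSS (slow start, doubled)
RTT 3: cwnd = 5 MSS (congestion avoidance, +1)
RTT 4: cwnd = 6 MSS (congestion avoidance, +1)
RTT 5: cwnd = 7 MSS (congestion avoidance, +1)
RTT 6: cwnd = 8 MSS (congestion avoidance, +1)
RTT 7: cwnd = 9 MSS (congestion avoidance, +1)

9


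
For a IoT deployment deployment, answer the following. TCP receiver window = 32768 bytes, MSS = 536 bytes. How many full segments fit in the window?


Given: RWND = 32768 bytes, MSS = 536 bytes
Full segments = floor(RWND / MSS)
Full segments = floor(32768 / 536)
Full segments = floor(61.1343) = 61

61


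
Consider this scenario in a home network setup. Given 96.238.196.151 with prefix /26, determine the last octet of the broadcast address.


Given: IP = 96.238.196.151, prefix = /26
Host bits = 32 - 26 = 6
Network last octet = 151 AND mask = 128
Host part size = 2^6 - 1 = 63
Broadcast last octet = 128 OR 63 = 191

191


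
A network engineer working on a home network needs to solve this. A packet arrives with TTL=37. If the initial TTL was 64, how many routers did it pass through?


Given: initial TTL = 64, received TTL = 37
Hops = initial TTL - received TTL
Hops = 64 - 37 = 27

27


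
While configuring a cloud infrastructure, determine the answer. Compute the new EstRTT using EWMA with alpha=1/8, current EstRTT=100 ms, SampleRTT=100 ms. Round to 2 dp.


Given: EstRTT = 100 ms, SampleRTT = 100 ms, alpha = 1/8
New EstRTT = (1 - alpha) * EstRTT + alpha * SampleRTT
(7/8) * 100 = 87.5
(1/8) * 100 = 12.5
New EstRTT = 87.5 + 12.5 = 100 ms -> 100.00 ms (2 dp)

100.00


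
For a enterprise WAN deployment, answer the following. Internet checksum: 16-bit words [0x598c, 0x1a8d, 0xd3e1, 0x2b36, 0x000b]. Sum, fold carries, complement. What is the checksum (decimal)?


Given words: [0x598c, 0x1a8d, 0xd3e1, 0x2b36, 0x000b]
Step 1: Sum all words
Raw sum = 22924 + 6797 + 54241 + 11062 + 11 = 95035
Step 2: Fold carry: (29499 + 1) = 29500
One's complement = ~29500 & 0xFFFF = 36035

36035


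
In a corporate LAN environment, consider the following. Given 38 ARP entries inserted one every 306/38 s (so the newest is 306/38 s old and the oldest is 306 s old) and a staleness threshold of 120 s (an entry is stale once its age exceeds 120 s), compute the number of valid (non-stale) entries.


Ages are k * 306/38 s for k = 1..38 (spacing = 8.0526 s).
Entry k is valid iff k * 306/38 <= 120 iff k <= 38 * 120 / 306 = 14.9020
n_valid = floor(14.9020) = 14
(n_stale = 38 - 14 = 24)

14


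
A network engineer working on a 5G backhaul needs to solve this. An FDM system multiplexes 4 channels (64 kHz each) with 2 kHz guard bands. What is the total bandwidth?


Given: 4 channels, 64 kHz each, guard = 2 kHz
Channel bandwidth = 4 * 64 = 256 kHz
Guard bands = 3 gaps * 2 kHz = 6 kHz
Total = 256 + 6 = 262 kHz

262


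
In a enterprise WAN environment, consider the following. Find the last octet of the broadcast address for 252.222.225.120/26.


Given: IP = 252.222.225.120, prefix = /26
Host bits = 32 - 26 = 6
Network last octet = 120 AND mask = 64
Host part size = 2^6 - 1 = 63
Broadcast last octet = 64 OR 63 = 127

127


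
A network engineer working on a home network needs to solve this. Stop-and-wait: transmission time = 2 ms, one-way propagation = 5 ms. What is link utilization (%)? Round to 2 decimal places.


Given: Ttrans = 2 ms, Tprop = 5 ms
RTT = 2 * Tprop = 2 * 5 = 10 ms
U = Ttrans / (Ttrans + RTT)
U = 2 / (2 + 10)
U = 2 / 12 = 0.166667
U% = 16.67%

16.67


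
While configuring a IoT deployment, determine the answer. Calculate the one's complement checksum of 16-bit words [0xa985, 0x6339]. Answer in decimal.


Given words: [0xa985, 0x6339]
Step 1: Sum all words
Raw sum = 43397 + 25401 = 68798
Step 2: Fold carry: (3262 + 1) = 3263
One's complement = ~3263 & 0xFFFF = 62272

62272


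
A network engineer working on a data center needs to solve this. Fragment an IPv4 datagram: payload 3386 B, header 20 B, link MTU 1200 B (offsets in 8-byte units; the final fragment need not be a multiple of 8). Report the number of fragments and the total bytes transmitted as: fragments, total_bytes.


Max data per non-final fragment = floor((MTU - header)/8)*8 = floor((1200 - 20)/8)*8 = floor(1180/8)*8 = 1176 B
Final fragment needs no 8-byte alignment: it can carry up to MTU - header = 1180 B
Non-final fragments needed = ceil((payload - 1180) / 1176) = ceil(2206/1176) = ceil(1.8759) = 2
Number of fragments = 2 + 1 = 3
Fragment sizes (data): 2 * 1176 B + 1034 B (last, 1034 <= 1180 OK)
Total bytes sent = payload + n_frags * header = 3386 + 3*20 = 3386 + 60 = 3446 B

3, 3446


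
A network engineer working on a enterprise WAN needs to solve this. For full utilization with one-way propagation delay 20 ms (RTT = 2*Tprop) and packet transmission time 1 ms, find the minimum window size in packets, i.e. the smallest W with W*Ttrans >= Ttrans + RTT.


Given: Ttrans = 1 ms, RTT = 40 ms (= 2 * Tprop, Tprop = 20 ms)
Time until first ACK returns = Ttrans + RTT = 1 + 40 = 41 ms
Need W * Ttrans >= Ttrans + RTT  ->  W >= (Ttrans + RTT) / Ttrans
(Ttrans + RTT) / Ttrans = 41 / 1 = 41
W_min = ceil(41) = 41

41


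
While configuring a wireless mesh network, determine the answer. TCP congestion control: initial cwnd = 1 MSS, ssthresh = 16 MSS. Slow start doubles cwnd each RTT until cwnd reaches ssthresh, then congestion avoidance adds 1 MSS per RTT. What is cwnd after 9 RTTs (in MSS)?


RTT 0: cwnd = 1 MSS (initial)
RTT 1: cwnd = 2 MSS (slow start, doubled)
RTT 2: cwnd = 4 MSS (slow start, doubled)
RTT 3: cwnd = 8 MSS (slow start, doubled)
RTT 4: cwnd = 16 MSS (slow start, doubled)
RTT 5: cwnd = 17 MSS (congestion avoidance, +1)
RTT 6: cwnd = 18 MSS (congestion avoidance, +1)
RTT 7: cwnd = 19 MSS (congestion avoidance, +1)
RTT 8: cwnd = 20 MSS (congestion avoidance, +1)
RTT 9: cwnd = 21 MSS (congestion avoidance, +1)

21


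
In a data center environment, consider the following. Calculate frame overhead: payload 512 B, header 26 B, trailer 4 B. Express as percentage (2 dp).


Given: payload = 512 B, header = 26 B, trailer = 4 B
Overhead bytes = header + trailer = 26 + 4 = 30
Total frame = payload + overhead = 512 + 30 = 542
Overhead % = 30 / 542 * 100 = 5.5351% -> 5.54% (2 dp)

5.54


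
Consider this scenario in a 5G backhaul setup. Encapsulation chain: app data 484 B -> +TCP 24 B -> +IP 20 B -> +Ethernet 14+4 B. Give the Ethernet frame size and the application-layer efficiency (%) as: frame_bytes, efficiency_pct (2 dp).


TCP segment = 484 + 24 = 508 B
IP packet = 508 + 20 = 528 B
Ethernet frame = 528 + 14 + 4 = 546 B
Efficiency = app / frame = 484 / 546 = 0.886447 = 88.6447% -> 88.64% (2 dp)

546, 88.64


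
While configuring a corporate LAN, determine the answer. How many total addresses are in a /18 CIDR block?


Given: CIDR prefix /18
Host bits = 32 - 18 = 14
Total addresses = 2^14 = 16384

16384


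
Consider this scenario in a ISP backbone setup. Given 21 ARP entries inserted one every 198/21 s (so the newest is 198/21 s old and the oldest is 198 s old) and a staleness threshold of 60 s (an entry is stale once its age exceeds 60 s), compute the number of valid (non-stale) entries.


Ages are k * 198/21 s for k = 1..21 (spacing = 9.4286 s).
Entry k is valid iff k * 198/21 <= 60 iff k <= 21 * 60 / 198 = 6.3636
n_valid = floor(6.3636) = 6
(n_stale = 21 - 6 = 15)

6


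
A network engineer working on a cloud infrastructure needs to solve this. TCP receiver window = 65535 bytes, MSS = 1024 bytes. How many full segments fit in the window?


Given: RWND = 65535 bytes, MSS = 1024 bytes
Full segments = floor(RWND / MSS)
Full segments = floor(65535 / 1024)
Full segments = floor(63.999) = 63

63


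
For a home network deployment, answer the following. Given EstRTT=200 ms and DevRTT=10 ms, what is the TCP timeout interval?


Given: EstRTT = 200 ms, DevRTT = 10 ms
Timeout = EstRTT + 4 * DevRTT
4 * DevRTT = 4 * 10 = 40
Timeout = 200 + 40 = 240 ms

240


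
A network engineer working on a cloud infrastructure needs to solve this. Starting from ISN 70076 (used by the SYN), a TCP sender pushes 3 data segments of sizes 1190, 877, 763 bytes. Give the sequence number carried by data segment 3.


The SYN occupies sequence number ISN = 70076, so the first data byte is ISN + 1 = 70077.
SEQ of data segment i = (ISN + 1) + sum of payload sizes of segments 1..i-1.
Segment 1: SEQ = 70077, payload = 1190 bytes
Segment 2: SEQ = 71267, payload = 877 bytes
Segment 3: SEQ = 72144, payload = 763 bytes
SEQ of segment 3 = 70077 + 1190 + 877 = 72144

72144


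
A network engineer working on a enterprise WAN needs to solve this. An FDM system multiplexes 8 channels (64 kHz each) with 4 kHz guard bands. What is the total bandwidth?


Given: 8 channels, 64 kHz each, guard = 4 kHz
Channel bandwidth = 8 * 64 = 512 kHz
Guard bands = 7 gaps * 4 kHz = 28 kHz
Total = 512 + 28 = 540 kHz

540


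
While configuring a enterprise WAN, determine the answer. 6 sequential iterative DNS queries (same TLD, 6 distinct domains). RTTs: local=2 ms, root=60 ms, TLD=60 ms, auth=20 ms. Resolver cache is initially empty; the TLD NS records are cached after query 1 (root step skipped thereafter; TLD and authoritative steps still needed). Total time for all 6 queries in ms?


Lookup 1 (cold cache): local + root + TLD + auth = 2 + 60 + 60 + 20 = 142 ms
Lookups 2..6 (TLD NS cached -> skip root; new domain -> still ask TLD and auth): local + TLD + auth = 2 + 60 + 20 = 82 ms each
Remaining 5 lookups: 5 * 82 = 410 ms
Total = 142 + 410 = 552 ms

552


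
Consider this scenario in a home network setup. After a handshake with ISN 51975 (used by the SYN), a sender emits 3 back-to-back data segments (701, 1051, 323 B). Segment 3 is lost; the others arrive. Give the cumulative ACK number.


SYN uses sequence number 51975; first data byte = ISN + 1 = 51976.
Segment 1: SEQ = 51976, len = 701 B, covers [51976, 52676]
Segment 2: SEQ = 52677, len = 1051 B, covers [52677, 53727]
Segment 3: SEQ = 53728, len = 323 B, covers [53728, 54050] [LOST]
In-order data received: bytes [51976, 53727] (segments 1..2).
Segment 3 missing -> gap begins at byte 53728.
Cumulative ACK = next expected in-order byte = 51976 + 701 + 1051 = 53728

53728


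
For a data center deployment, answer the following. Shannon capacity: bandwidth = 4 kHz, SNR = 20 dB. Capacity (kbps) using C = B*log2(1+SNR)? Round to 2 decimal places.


Given: B = 4 kHz, SNR = 20 dB
SNR linear = 10^(20/10) = 100
1 + SNR = 101
log2(101) = 6.6582114828
C = 4 * 1000 * 6.6582114828 = 26632.8459 bps
C = 26.632846 kbps -> 26.63 kbps (2 dp)

26.63


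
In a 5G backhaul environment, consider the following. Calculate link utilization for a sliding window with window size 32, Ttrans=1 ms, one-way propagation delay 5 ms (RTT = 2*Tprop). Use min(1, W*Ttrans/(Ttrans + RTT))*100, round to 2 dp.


Given: W = 32, Ttrans = 1 ms, RTT = 10 ms (= 2 * Tprop, Tprop = 5 ms)
Cycle time = Ttrans + RTT = 1 + 10 = 11 ms (first packet sent until its ACK returns)
W * Ttrans = 32 * 1 = 32 ms of sending per cycle
W * Ttrans / (Ttrans + RTT) = 32 / 11 = 2.909091
U = min(1, 2.909091) = 1.000000
U% = 100.00%

100.00


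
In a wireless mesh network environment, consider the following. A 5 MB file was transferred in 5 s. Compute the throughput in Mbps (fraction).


Given: file = 5 MB, time = 5 s
File in Mb = 5 * 8 = 40 Mb
Throughput = 40 / 5 Mbps
Throughput = 8 Mbps

8


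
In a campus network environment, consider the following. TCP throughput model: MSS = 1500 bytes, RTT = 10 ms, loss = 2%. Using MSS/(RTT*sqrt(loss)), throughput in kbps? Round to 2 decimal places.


Given: MSS = 1500 bytes, RTT = 10 ms, loss = 2%
RTT in seconds = 10 / 1000 = 0.01
Loss rate = 2% = 0.02
sqrt(loss) = sqrt(0.02) = 0.141421356237
Throughput (bytes/s) = 1500 / (0.01 * 0.141421356237) = 1060660.1718
Throughput (kbps) = 1060660.1718 * 8 / 1000 = 8485.281374 -> 8485.28 kbps (2 dp)

8485.28


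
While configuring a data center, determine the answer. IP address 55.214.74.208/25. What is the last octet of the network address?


Given: IP = 55.214.74.208, prefix = /25
Subnet mask = 255.255.255.128
Last octet of IP: 208
Last octet of mask: 128
Network last octet = 208 AND 128 = 128

128


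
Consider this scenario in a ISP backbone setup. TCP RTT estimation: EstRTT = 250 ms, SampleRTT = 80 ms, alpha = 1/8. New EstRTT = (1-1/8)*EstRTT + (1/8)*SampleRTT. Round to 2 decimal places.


Given: EstRTT = 250 ms, SampleRTT = 80 ms, alpha = 1/8
New EstRTT = (1 - alpha) * EstRTT + alpha * SampleRTT
(7/8) * 250 = 218.75
(1/8) * 80 = 10
New EstRTT = 218.75 + 10 = 228.75 ms -> 228.75 ms (2 dp)

228.75


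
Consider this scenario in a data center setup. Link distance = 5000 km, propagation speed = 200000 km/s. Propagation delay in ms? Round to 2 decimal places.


Given: distance = 5000 km, speed = 200000 km/s
Delay = distance / speed = 5000 / 200000 seconds
Delay in ms = 5000 * 1000 / 200000
Delay = 25.0000 ms
Rounded to 2 dp = 25.00 ms

25.00


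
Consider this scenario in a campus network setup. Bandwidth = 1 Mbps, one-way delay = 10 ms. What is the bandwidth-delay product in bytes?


Given: bandwidth = 1 Mbps, delay = 10 ms
BDP in bits = 1 * 10^6 * 10 / 1000
BDP in bits = 10000
BDP in bytes = 10000 / 8 = 1250

1250


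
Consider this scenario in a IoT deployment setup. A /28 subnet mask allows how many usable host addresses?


Given: subnet mask /28
Host bits = 32 - 28 = 4
Total addresses = 2^4 = 16
Usable hosts = 16 - 2 (network + broadcast) = 14

14


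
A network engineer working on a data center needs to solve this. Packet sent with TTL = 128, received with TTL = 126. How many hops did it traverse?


Given: initial TTL = 128, received TTL = 126
Hops = initial TTL - received TTL
Hops = 128 - 126 = 2

2


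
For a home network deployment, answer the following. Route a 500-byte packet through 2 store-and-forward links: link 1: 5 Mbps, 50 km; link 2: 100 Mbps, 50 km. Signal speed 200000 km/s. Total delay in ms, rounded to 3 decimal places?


Packet = 500 bytes = 4000 bits. Store-and-forward: sum (t_trans + t_prop) per link.
Link 1: t_trans = 4000/(5*10^6) s = 0.8000 ms; t_prop = 50/200000 s = 0.2500 ms; subtotal = 1.0500 ms
Link 2: t_trans = 4000/(100*10^6) s = 0.0400 ms; t_prop = 50/200000 s = 0.2500 ms; subtotal = 0.2900 ms
End-to-end = 1.0500 + 0.2900 = 1.3400 ms -> 1.340 ms (3 dp)

1.340


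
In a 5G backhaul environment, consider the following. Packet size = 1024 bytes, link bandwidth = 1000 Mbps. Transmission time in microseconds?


Given: packet = 1024 bytes, bandwidth = 1000 Mbps
Packet in bits = 1024 * 8 = 8192 bits
Bandwidth = 1000 * 10^6 = 1000000000 bps
Time = 8192 / 1000000000 seconds
Time in us = 8192 * 10^6 / 1000000000 = 8.192

8.192


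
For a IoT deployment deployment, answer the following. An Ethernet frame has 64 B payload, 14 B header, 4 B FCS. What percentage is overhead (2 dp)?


Given: payload = 64 B, header = 14 B, trailer = 4 B
Overhead bytes = header + trailer = 14 + 4 = 18
Total frame = payload + overhead = 64 + 18 = 82
Overhead % = 18 / 82 * 100 = 21.9512% -> 21.95% (2 dp)

21.95


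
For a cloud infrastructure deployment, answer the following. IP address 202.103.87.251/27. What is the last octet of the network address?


Given: IP = 202.103.87.251, prefix = /27
Subnet mask = 255.255.255.224
Last octet of IP: 251
Last octet of mask: 224
Network last octet = 251 AND 224 = 224

224


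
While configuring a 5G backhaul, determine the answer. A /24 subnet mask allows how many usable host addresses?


Given: subnet mask /24
Host bits = 32 - 24 = 8
Total addresses = 2^8 = 256
Usable hosts = 256 - 2 (network + broadcast) = 254

254


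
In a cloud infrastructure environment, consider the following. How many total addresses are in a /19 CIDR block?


Given: CIDR prefix /19
Host bits = 32 - 19 = 13
Total addresses = 2^13 = 8192

8192


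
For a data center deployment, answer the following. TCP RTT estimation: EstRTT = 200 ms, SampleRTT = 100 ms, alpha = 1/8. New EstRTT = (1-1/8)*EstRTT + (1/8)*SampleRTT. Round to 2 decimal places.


Given: EstRTT = 200 ms, SampleRTT = 100 ms, alpha = 1/8
New EstRTT = (1 - alpha) * EstRTT + alpha * SampleRTT
(7/8) * 200 = 175
(1/8) * 100 = 12.5
New EstRTT = 175 + 12.5 = 187.5 ms -> 187.50 ms (2 dp)

187.50


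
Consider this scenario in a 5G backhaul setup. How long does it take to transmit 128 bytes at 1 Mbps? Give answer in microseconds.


Given: packet = 128 bytes, bandwidth = 1 Mbps
Packet in bits = 128 * 8 = 1024 bits
Bandwidth = 1 * 10^6 = 1000000 bps
Time = 1024 / 1000000 seconds
Time in us = 1024 * 10^6 / 1000000 = 1024

1024


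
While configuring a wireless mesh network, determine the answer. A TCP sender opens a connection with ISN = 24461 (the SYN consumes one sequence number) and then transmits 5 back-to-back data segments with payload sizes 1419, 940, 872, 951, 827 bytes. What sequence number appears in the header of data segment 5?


The SYN occupies sequence number ISN = 24461, so the first data byte is ISN + 1 = 24462.
SEQ of data segment i = (ISN + 1) + sum of payload sizes of segments 1..i-1.
Segment 1: SEQ = 24462, payload = 1419 bytes
Segment 2: SEQ = 25881, payload = 940 bytes
Segment 3: SEQ = 26821, payload = 872 bytes
Segment 4: SEQ = 27693, payload = 951 bytes
Segment 5: SEQ = 28644, payload = 827 bytes
SEQ of segment 5 = 24462 + 1419 + 940 + 872 + 951 = 28644

28644


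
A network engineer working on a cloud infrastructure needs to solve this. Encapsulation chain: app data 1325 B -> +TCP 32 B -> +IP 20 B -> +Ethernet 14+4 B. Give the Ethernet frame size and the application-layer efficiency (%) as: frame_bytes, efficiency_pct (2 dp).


TCP segment = 1325 + 32 = 1357 B
IP packet = 1357 + 20 = 1377 B
Ethernet frame = 1377 + 14 + 4 = 1395 B
Efficiency = app / frame = 1325 / 1395 = 0.949821 = 94.9821% -> 94.98% (2 dp)

1395, 94.98


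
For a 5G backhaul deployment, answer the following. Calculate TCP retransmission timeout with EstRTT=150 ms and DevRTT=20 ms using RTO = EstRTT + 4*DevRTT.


Given: EstRTT = 150 ms, DevRTT = 20 ms
Timeout = EstRTT + 4 * DevRTT
4 * DevRTT = 4 * 20 = 80
Timeout = 150 + 80 = 230 ms

230


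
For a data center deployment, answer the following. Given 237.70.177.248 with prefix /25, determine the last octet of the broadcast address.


Given: IP = 237.70.177.248, prefix = /25
Host bits = 32 - 25 = 7
Network last octet = 248 AND mask = 128
Host part size = 2^7 - 1 = 127
Broadcast last octet = 128 OR 127 = 255

255


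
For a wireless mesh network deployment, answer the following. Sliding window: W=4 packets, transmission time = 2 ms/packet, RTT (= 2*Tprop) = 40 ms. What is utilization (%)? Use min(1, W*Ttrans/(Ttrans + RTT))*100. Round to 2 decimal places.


Given: W = 4, Ttrans = 2 ms, RTT = 40 ms (= 2 * Tprop, Tprop = 20 ms)
Cycle time = Ttrans + RTT = 2 + 40 = 42 ms (first packet sent until its ACK returns)
W * Ttrans = 4 * 2 = 8 ms of sending per cycle
W * Ttrans / (Ttrans + RTT) = 8 / 42 = 0.190476
U = min(1, 0.190476) = 0.190476
U% = 19.05%

19.05


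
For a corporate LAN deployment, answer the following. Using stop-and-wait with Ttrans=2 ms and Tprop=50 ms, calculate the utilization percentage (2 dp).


Given: Ttrans = 2 ms, Tprop = 50 ms
RTT = 2 * Tprop = 2 * 50 = 100 ms
U = Ttrans / (Ttrans + RTT)
U = 2 / (2 + 100)
U = 2 / 102 = 0.019608
U% = 1.96%

1.96


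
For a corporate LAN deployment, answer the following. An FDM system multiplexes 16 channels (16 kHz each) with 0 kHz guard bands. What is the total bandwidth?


Given: 16 channels, 16 kHz each, guard = 0 kHz
Channel bandwidth = 16 * 16 = 256 kHz
Guard bands = 15 gaps * 0 kHz = 0 kHz
Total = 256 + 0 = 256 kHz

256


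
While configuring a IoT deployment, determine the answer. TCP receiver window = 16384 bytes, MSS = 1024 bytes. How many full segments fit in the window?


Given: RWND = 16384 bytes, MSS = 1024 bytes
Full segments = floor(RWND / MSS)
Full segments = floor(16384 / 1024)
Full segments = floor(16.0) = 16

16


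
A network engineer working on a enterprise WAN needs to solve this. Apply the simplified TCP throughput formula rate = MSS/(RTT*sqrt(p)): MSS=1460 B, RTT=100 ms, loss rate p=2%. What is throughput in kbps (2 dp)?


Given: MSS = 1460 bytes, RTT = 100 ms, loss = 2%
RTT in seconds = 100 / 1000 = 0.1
Loss rate = 2% = 0.02
sqrt(loss) = sqrt(0.02) = 0.141421356237
Throughput (bytes/s) = 1460 / (0.1 * 0.141421356237) = 103237.5901
Throughput (kbps) = 103237.5901 * 8 / 1000 = 825.900720 -> 825.90 kbps (2 dp)

825.90


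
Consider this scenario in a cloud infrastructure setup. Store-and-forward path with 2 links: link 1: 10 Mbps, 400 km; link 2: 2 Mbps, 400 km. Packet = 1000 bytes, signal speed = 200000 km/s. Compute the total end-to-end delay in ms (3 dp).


Packet = 1000 bytes = 8000 bits. Store-and-forward: sum (t_trans + t_prop) per link.
Link 1: t_trans = 8000/(10*10^6) s = 0.8000 ms; t_prop = 400/200000 s = 2.0000 ms; subtotal = 2.8000 ms
Link 2: t_trans = 8000/(2*10^6) s = 4.0000 ms; t_prop = 400/200000 s = 2.0000 ms; subtotal = 6.0000 ms
End-to-end = 2.8000 + 6.0000 = 8.8000 ms -> 8.800 ms (3 dp)

8.800


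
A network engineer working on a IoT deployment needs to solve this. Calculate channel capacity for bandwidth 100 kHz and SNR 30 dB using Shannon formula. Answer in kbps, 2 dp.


Given: B = 100 kHz, SNR = 30 dB
SNR linear = 10^(30/10) = 1000
1 + SNR = 1001
log2(1001) = 9.9672262588
C = 100 * 1000 * 9.9672262588 = 996722.6259 bps
C = 996.722626 kbps -> 996.72 kbps (2 dp)

996.72


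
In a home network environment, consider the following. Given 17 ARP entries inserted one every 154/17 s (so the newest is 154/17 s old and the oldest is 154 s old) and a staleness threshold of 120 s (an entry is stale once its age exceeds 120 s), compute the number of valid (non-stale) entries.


Ages are k * 154/17 s for k = 1..17 (spacing = 9.0588 s).
Entry k is valid iff k * 154/17 <= 120 iff k <= 17 * 120 / 154 = 13.2468
n_valid = floor(13.2468) = 13
(n_stale = 17 - 13 = 4)

13


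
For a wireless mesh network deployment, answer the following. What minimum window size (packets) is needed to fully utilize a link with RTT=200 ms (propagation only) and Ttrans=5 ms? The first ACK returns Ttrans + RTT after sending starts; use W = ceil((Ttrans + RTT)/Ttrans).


Given: Ttrans = 5 ms, RTT = 200 ms (= 2 * Tprop, Tprop = 100 ms)
Time until first ACK returns = Ttrans + RTT = 5 + 200 = 205 ms
Need W * Ttrans >= Ttrans + RTT  ->  W >= (Ttrans + RTT) / Ttrans
(Ttrans + RTT) / Ttrans = 205 / 5 = 41
W_min = ceil(41) = 41

41


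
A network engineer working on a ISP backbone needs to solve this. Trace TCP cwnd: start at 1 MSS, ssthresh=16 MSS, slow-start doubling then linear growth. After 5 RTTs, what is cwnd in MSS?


RTT 0: cwnd = 1 MSS (initial)
RTT 1: cwnd = 2 MSS (slow start, doubled)
RTT 2: cwnd = 4 MSS (slow start, doubled)
RTT 3: cwnd = 8 MSS (slow start, doubled)
RTT 4: cwnd = 16 MSS (slow start, doubled)
RTT 5: cwnd = 17 MSS (congestion avoidance, +1)

17


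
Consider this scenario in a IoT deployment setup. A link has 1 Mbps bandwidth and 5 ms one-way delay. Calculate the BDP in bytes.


Given: bandwidth = 1 Mbps, delay = 5 ms
BDP in bits = 1 * 10^6 * 5 / 1000
BDP in bits = 5000
BDP in bytes = 5000 / 8 = 625

625


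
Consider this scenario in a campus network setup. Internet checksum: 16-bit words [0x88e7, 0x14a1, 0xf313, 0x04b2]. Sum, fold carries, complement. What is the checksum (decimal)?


Given words: [0x88e7, 0x14a1, 0xf313, 0x04b2]
Step 1: Sum all words
Raw sum = 35047 + 5281 + 62227 + 1202 = 103757
Step 2: Fold carry: (38221 + 1) = 38222
One's complement = ~38222 & 0xFFFF = 27313

27313


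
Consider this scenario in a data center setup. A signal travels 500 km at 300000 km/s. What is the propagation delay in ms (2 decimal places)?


Given: distance = 500 km, speed = 300000 km/s
Delay = distance / speed = 500 / 300000 seconds
Delay in ms = 500 * 1000 / 300000
Delay = 1.6667 ms
Rounded to 2 dp = 1.67 ms

1.67


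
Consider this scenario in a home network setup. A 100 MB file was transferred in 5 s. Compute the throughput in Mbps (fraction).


Given: file = 100 MB, time = 5 s
File in Mb = 100 * 8 = 800 Mb
Throughput = 800 / 5 Mbps
Throughput = 160 Mbps

160


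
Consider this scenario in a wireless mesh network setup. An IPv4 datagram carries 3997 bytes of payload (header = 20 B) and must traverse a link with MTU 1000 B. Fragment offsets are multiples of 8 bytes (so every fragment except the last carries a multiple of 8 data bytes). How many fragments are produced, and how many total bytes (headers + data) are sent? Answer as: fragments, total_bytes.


Max data per non-final fragment = floor((MTU - header)/8)*8 = floor((1000 - 20)/8)*8 = floor(980/8)*8 = 976 B
Final fragment needs no 8-byte alignment: it can carry up to MTU - header = 980 B
Non-final fragments needed = ceil((payload - 980) / 976) = ceil(3017/976) = ceil(3.0912) = 4
Number of fragments = 4 + 1 = 5
Fragment sizes (data): 4 * 976 B + 93 B (last, 93 <= 980 OK)
Total bytes sent = payload + n_frags * header = 3997 + 5*20 = 3997 + 100 = 4097 B

5, 4097


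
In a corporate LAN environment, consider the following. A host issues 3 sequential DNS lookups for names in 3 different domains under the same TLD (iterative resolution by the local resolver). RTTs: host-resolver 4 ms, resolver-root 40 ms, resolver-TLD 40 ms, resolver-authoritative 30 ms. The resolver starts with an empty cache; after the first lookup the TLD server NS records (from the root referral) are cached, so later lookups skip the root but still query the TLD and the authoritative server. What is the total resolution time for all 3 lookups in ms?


Lookup 1 (cold cache): local + root + TLD + auth = 4 + 40 + 40 + 30 = 114 ms
Lookups 2..3 (TLD NS cached -> skip root; new domain -> still ask TLD and auth): local + TLD + auth = 4 + 40 + 30 = 74 ms each
Remaining 2 lookups: 2 * 74 = 148 ms
Total = 114 + 148 = 262 ms

262


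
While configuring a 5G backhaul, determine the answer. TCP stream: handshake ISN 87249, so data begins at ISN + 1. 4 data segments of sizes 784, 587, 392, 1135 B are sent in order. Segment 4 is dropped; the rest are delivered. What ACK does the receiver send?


SYN uses sequence number 87249; first data byte = ISN + 1 = 87250.
Segment 1: SEQ = 87250, len = 784 B, covers [87250, 88033]
Segment 2: SEQ = 88034, len = 587 B, covers [88034, 88620]
Segment 3: SEQ = 88621, len = 392 B, covers [88621, 89012]
Segment 4: SEQ = 89013, len = 1135 B, covers [89013, 90147] [LOST]
In-order data received: bytes [87250, 89012] (segments 1..3).
Segment 4 missing -> gap begins at byte 89013.
Cumulative ACK = next expected in-order byte = 87250 + 784 + 587 + 392 = 89013

89013


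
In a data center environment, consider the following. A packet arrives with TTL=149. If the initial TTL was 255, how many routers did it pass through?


Given: initial TTL = 255, received TTL = 149
Hops = initial TTL - received TTL
Hops = 255 - 149 = 106

106


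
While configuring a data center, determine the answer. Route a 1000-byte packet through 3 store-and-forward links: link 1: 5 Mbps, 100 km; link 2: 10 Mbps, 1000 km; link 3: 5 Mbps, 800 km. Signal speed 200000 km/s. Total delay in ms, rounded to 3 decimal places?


Packet = 1000 bytes = 8000 bits. Store-and-forward: sum (t_trans + t_prop) per link.
Link 1: t_trans = 8000/(5*10^6) s = 1.6000 ms; t_prop = 100/200000 s = 0.5000 ms; subtotal = 2.1000 ms
Link 2: t_trans = 8000/(10*10^6) s = 0.8000 ms; t_prop = 1000/200000 s = 5.0000 ms; subtotal = 5.8000 ms
Link 3: t_trans = 8000/(5*10^6) s = 1.6000 ms; t_prop = 800/200000 s = 4.0000 ms; subtotal = 5.6000 ms
End-to-end = 2.1000 + 5.8000 + 5.6000 = 13.5000 ms -> 13.500 ms (3 dp)

13.500


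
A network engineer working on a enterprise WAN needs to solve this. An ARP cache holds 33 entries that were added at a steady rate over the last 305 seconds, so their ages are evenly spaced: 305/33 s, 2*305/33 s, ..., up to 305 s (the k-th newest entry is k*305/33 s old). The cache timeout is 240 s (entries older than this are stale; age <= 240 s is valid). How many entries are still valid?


Ages are k * 305/33 s for k = 1..33 (spacing = 9.2424 s).
Entry k is valid iff k * 305/33 <= 240 iff k <= 33 * 240 / 305 = 25.9672
n_valid = floor(25.9672) = 25
(n_stale = 33 - 25 = 8)

25


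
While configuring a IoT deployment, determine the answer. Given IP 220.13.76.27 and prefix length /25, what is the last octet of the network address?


Given: IP = 220.13.76.27, prefix = /25
Subnet mask = 255.255.255.128
Last octet of IP: 27
Last octet of mask: 128
Network last octet = 27 AND 128 = 0

0


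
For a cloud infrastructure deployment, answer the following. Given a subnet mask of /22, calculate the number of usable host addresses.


Given: subnet mask /22
Host bits = 32 - 22 = 10
Total addresses = 2^10 = 1024
Usable hosts = 1024 - 2 (network + broadcast) = 1022

1022


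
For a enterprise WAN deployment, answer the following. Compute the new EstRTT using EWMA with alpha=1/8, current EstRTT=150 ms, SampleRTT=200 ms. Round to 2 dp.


Given: EstRTT = 150 ms, SampleRTT = 200 ms, alpha = 1/8
New EstRTT = (1 - alpha) * EstRTT + alpha * SampleRTT
(7/8) * 150 = 131.25
(1/8) * 200 = 25
New EstRTT = 131.25 + 25 = 156.25 ms -> 156.25 ms (2 dp)

156.25


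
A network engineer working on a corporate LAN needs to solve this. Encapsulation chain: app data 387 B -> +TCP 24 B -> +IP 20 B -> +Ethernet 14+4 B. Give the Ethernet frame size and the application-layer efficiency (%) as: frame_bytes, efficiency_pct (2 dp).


TCP segment = 387 + 24 = 411 B
IP packet = 411 + 20 = 431 B
Ethernet frame = 431 + 14 + 4 = 449 B
Efficiency = app / frame = 387 / 449 = 0.861915 = 86.1915% -> 86.19% (2 dp)

449, 86.19


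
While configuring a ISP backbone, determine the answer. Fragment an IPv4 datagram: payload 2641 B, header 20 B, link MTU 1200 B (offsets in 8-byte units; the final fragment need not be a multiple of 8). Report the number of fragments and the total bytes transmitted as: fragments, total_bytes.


Max data per non-final fragment = floor((MTU - header)/8)*8 = floor((1200 - 20)/8)*8 = floor(1180/8)*8 = 1176 B
Final fragment needs no 8-byte alignment: it can carry up to MTU - header = 1180 B
Non-final fragments needed = ceil((payload - 1180) / 1176) = ceil(1461/1176) = ceil(1.2423) = 2
Number of fragments = 2 + 1 = 3
Fragment sizes (data): 2 * 1176 B + 289 B (last, 289 <= 1180 OK)
Total bytes sent = payload + n_frags * header = 2641 + 3*20 = 2641 + 60 = 2701 B

3, 2701


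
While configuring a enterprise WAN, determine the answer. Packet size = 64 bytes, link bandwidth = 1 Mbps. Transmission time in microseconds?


Given: packet = 64 bytes, bandwidth = 1 Mbps
Packet in bits = 64 * 8 = 512 bits
Bandwidth = 1 * 10^6 = 1000000 bps
Time = 512 / 1000000 seconds
Time in us = 512 * 10^6 / 1000000 = 512

512


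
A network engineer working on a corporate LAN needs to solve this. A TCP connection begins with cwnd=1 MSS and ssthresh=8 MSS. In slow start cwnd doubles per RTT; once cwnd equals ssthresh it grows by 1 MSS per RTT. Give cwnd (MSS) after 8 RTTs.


RTT 0: cwnd = 1 MSS (initial)
RTT 1: cwnd = 2 MSS (slow start, doubled)
RTT 2: cwnd = 4 MSS (slow start, doubled)
RTT 3: cwnd = 8 MSS (slow start, doubled)
RTT 4: cwnd = 9 MSS (congestion avoidance, +1)
RTT 5: cwnd = 10 MSS (congestion avoidance, +1)
RTT 6: cwnd = 11 MSS (congestion avoidance, +1)
RTT 7: cwnd = 12 MSS (congestion avoidance, +1)
RTT 8: cwnd = 13 MSS (congestion avoidance, +1)

13


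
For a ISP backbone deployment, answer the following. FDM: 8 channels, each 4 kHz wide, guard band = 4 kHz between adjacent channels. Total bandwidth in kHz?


Given: 8 channels, 4 kHz each, guard = 4 kHz
Channel bandwidth = 8 * 4 = 32 kHz
Guard bands = 7 gaps * 4 kHz = 28 kHz
Total = 32 + 28 = 60 kHz

60


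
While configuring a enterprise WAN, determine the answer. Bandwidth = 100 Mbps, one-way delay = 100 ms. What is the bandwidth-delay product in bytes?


Given: bandwidth = 100 Mbps, delay = 100 ms
BDP in bits = 100 * 10^6 * 100 / 1000
BDP in bits = 10000000
BDP in bytes = 10000000 / 8 = 1250000

1250000


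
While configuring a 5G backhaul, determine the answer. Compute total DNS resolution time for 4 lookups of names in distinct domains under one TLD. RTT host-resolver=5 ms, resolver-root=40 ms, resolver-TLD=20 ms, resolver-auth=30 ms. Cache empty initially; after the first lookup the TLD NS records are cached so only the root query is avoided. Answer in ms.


Lookup 1 (cold cache): local + root + TLD + auth = 5 + 40 + 20 + 30 = 95 ms
Lookups 2..4 (TLD NS cached -> skip root; new domain -> still ask TLD and auth): local + TLD + auth = 5 + 20 + 30 = 55 ms each
Remaining 3 lookups: 3 * 55 = 165 ms
Total = 95 + 165 = 260 ms

260


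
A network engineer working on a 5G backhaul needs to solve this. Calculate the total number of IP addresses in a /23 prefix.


Given: CIDR prefix /23
Host bits = 32 - 23 = 9
Total addresses = 2^9 = 512

512


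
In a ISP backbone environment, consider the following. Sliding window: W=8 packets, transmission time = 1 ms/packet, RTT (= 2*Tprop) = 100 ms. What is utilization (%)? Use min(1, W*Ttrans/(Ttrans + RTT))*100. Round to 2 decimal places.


Given: W = 8, Ttrans = 1 ms, RTT = 100 ms (= 2 * Tprop, Tprop = 50 ms)
Cycle time = Ttrans + RTT = 1 + 100 = 101 ms (first packet sent until its ACK returns)
W * Ttrans = 8 * 1 = 8 ms of sending per cycle
W * Ttrans / (Ttrans + RTT) = 8 / 101 = 0.079208
U = min(1, 0.079208) = 0.079208
U% = 7.92%

7.92


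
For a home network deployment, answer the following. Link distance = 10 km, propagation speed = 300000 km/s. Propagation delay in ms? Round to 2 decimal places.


Given: distance = 10 km, speed = 300000 km/s
Delay = distance / speed = 10 / 300000 seconds
Delay in ms = 10 * 1000 / 300000
Delay = 0.0333 ms
Rounded to 2 dp = 0.03 ms

0.03


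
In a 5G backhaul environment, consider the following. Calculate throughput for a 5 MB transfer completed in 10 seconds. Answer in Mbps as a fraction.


Given: file = 5 MB, time = 10 s
File in Mb = 5 * 8 = 40 Mb
Throughput = 40 / 10 Mbps
Throughput = 4 Mbps

4


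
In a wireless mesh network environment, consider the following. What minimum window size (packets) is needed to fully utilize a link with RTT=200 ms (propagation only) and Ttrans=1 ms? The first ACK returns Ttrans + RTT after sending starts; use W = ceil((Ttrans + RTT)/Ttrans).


Given: Ttrans = 1 ms, RTT = 200 ms (= 2 * Tprop, Tprop = 100 ms)
Time until first ACK returns = Ttrans + RTT = 1 + 200 = 201 ms
Need W * Ttrans >= Ttrans + RTT  ->  W >= (Ttrans + RTT) / Ttrans
(Ttrans + RTT) / Ttrans = 201 / 1 = 201
W_min = ceil(201) = 201

201
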